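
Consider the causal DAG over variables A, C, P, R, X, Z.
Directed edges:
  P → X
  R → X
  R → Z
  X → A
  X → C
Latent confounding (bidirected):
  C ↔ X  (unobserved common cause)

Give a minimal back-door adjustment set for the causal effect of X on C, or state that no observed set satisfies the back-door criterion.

desc(X)\{X}={A,C}; candidates ⊆ {P,R,Z}.
X↔C: latent back-door arc(s) into X.
size 0: {}; under {} X still reaches {C,P,R,Z} ∋ C.
size 1: {P}, {R}, {Z}; under {P} X still reaches {C,R,Z} ∋ C.
size 2: {P,R}, {P,Z}, {R,Z}; under {P,R} X still reaches {C} ∋ C.
X↔C cannot be blocked by any observed set — no back-door set.

X→C: no observed back-door set.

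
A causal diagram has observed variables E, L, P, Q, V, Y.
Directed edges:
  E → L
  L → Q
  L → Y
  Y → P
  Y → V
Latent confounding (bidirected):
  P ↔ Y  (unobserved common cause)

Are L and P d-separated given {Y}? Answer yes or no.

No — L and P are d-connected given {Y}.

Bayes-Ball from L | {Y} reaches {E,P,Q}.
P ∈ reach(L|{Y}) ⇒ L ⊥̸ P | {Y}.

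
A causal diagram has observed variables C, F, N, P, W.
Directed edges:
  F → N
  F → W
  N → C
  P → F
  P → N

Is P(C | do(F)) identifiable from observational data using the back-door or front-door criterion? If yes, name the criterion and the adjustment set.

P(C|do(F)): backdoor, adjust for {P}.

desc(F)\{F}={C,N,W}; candidates ⊆ {P}.
size 0: {}; under {} F still reaches {C,N,P} ∋ C.
{P}: F⊥C given {P} in G with F→· removed — back-door holds.
P(C|do(F)) = Σ_{P} P(C|F,P)·P(P).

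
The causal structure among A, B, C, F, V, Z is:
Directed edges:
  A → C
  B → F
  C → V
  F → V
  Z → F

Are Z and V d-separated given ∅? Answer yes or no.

Bayes-Ball from Z | ∅ reaches {F,V}.
V ∈ reach(Z|∅) ⇒ Z ⊥̸ V | ∅.

No — Z and V are d-connected given ∅.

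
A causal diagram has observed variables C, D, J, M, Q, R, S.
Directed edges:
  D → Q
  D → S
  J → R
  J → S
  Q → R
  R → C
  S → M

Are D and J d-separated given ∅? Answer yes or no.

Yes — D ⊥ J | ∅.

Bayes-Ball from D | ∅ reaches {C,M,Q,R,S}.
J ∉ reach(D|∅) ⇒ D ⊥ J | ∅.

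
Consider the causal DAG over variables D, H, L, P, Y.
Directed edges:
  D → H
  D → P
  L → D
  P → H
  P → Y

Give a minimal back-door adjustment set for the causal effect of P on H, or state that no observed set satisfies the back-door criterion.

P→H: minimal back-door set {D}.

desc(P)\{P}={H,Y}; candidates ⊆ {D,L}.
size 0: {}; under {} P still reaches {D,H,L} ∋ H.
{D}: P⊥H given {D} in G with P→· removed — back-door holds.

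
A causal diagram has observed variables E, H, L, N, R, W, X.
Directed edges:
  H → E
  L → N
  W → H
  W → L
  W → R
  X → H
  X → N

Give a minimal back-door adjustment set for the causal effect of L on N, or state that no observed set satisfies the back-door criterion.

desc(L)\{L}={N}; candidates ⊆ {E,H,R,W,X}.
∅: L⊥N given ∅ in G with L→· removed — back-door holds.

L→N: minimal back-door set ∅.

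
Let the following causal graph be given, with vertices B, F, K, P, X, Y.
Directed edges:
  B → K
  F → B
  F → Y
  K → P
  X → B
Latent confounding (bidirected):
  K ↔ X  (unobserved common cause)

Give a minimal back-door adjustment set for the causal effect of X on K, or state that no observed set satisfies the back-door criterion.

X→K: no observed back-door set.

desc(X)\{X}={B,K,P}; candidates ⊆ {F,Y}.
X↔K: latent back-door arc(s) into X.
size 0: {}; under {} X still reaches {K,P} ∋ K.
size 1: {F}, {Y}; under {F} X still reaches {K,P} ∋ K.
size 2: {F,Y}; under {F,Y} X still reaches {K,P} ∋ K.
X↔K cannot be blocked by any observed set — no back-door set.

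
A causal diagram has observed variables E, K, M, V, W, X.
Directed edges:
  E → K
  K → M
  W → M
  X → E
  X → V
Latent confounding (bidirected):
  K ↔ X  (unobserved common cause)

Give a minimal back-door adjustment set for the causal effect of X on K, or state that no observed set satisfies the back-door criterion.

desc(X)\{X}={E,K,M,V}; candidates ⊆ {W}.
X↔K: latent back-door arc(s) into X.
size 0: {}; under {} X still reaches {K,M} ∋ K.
size 1: {W}; under {W} X still reaches {K,M} ∋ K.
X↔K cannot be blocked by any observed set — no back-door set.

X→K: no observed back-door set.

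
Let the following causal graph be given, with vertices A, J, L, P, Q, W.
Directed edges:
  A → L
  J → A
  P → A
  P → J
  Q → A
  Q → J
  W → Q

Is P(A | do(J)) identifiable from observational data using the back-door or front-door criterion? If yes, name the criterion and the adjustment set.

desc(J)\{J}={A,L}; candidates ⊆ {P,Q,W}.
size 0: {}; under {} J still reaches {A,L,P,Q,W} ∋ A.
size 1: {P}, {Q}, {W}; under {P} J still reaches {A,L,Q,W} ∋ A.
{P,Q}: J⊥A given {P,Q} in G with J→· removed — back-door holds.
P(A|do(J)) = Σ_{P,Q} P(A|J,P,Q)·P(P,Q).

P(A|do(J)): backdoor, adjust for {P, Q}.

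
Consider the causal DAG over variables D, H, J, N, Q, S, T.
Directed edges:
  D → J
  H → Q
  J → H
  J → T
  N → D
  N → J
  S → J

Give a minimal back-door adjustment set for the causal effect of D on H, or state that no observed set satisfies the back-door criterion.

D→H: minimal back-door set {N}.

desc(D)\{D}={H,J,Q,T}; candidates ⊆ {N,S}.
size 0: {}; under {} D still reaches {H,J,N,Q,T} ∋ H.
{N}: D⊥H given {N} in G with D→· removed — back-door holds.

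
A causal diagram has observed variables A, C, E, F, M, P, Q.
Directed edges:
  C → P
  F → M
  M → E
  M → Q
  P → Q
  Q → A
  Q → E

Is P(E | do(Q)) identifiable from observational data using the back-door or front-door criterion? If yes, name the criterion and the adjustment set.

P(E|do(Q)): backdoor, adjust for {M}.

desc(Q)\{Q}={A,E}; candidates ⊆ {C,F,M,P}.
size 0: {}; under {} Q still reaches {C,E,F,M,P} ∋ E.
{M}: Q⊥E given {M} in G with Q→· removed — back-door holds.
P(E|do(Q)) = Σ_{M} P(E|Q,M)·P(M).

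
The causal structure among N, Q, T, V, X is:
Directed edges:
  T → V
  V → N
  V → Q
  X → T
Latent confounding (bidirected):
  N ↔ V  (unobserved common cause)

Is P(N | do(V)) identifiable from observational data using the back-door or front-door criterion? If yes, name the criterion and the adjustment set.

desc(V)\{V}={N,Q}; candidates ⊆ {T,X}.
V↔N: latent back-door arc(s) into V.
size 0: {}; under {} V still reaches {N,T,X} ∋ N.
size 1: {T}, {X}; under {T} V still reaches {N} ∋ N.
size 2: {T,X}; under {T,X} V still reaches {N} ∋ N.
V↔N cannot be blocked by any observed set — no back-door set.
No mediator lies on a directed V→…→N path.
Neither criterion identifies P(N|do(V)) in this graph.

P(N|do(V)): not identifiable (no BD/FD set).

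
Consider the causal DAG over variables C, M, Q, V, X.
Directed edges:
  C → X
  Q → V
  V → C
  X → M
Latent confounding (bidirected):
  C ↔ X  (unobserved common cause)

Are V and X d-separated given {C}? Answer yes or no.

No — V and X are d-connected given {C}.

Bayes-Ball from V | {C} reaches {M,Q,X}.
X ∈ reach(V|{C}) ⇒ V ⊥̸ X | {C}.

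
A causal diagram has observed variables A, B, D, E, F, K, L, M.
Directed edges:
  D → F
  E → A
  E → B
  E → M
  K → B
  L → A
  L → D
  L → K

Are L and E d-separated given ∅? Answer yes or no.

Bayes-Ball from L | ∅ reaches {A,B,D,F,K}.
E ∉ reach(L|∅) ⇒ L ⊥ E | ∅.

Yes — L ⊥ E | ∅.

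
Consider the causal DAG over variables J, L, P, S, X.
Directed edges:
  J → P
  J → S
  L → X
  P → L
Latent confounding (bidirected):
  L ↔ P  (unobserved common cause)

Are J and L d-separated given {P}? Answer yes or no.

Bayes-Ball from J | {P} reaches {L,S,X}.
L ∈ reach(J|{P}) ⇒ J ⊥̸ L | {P}.

No — J and L are d-connected given {P}.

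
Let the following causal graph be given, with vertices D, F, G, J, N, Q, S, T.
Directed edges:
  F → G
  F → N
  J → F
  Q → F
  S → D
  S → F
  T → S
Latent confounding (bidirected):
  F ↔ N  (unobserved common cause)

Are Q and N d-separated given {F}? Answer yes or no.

Bayes-Ball from Q | {F} reaches {D,J,N,S,T}.
N ∈ reach(Q|{F}) ⇒ Q ⊥̸ N | {F}.

No — Q and N are d-connected given {F}.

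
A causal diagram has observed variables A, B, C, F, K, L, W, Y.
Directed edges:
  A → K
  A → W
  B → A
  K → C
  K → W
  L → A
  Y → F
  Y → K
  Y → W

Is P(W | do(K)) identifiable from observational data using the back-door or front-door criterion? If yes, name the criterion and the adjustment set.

P(W|do(K)): backdoor, adjust for {A, Y}.

desc(K)\{K}={C,W}; candidates ⊆ {A,B,F,L,Y}.
size 0: {}; under {} K still reaches {A,B,F,L,W,Y} ∋ W.
size 1: {A}, {B}, {F} …(+2); under {A} K still reaches {F,W,Y} ∋ W.
{A,Y}: K⊥W given {A,Y} in G with K→· removed — back-door holds.
P(W|do(K)) = Σ_{A,Y} P(W|K,A,Y)·P(A,Y).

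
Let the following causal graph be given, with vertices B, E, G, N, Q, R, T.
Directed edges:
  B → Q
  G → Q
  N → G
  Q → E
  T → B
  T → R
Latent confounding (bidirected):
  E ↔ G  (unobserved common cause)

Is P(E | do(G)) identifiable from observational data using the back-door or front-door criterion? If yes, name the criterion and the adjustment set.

P(E|do(G)): frontdoor, adjust for {Q}.

desc(G)\{G}={E,Q}; candidates ⊆ {B,N,R,T}.
G↔E: latent back-door arc(s) into G.
size 0: {}; under {} G still reaches {E,N} ∋ E.
size 1: {B}, {N}, {R} …(+1); under {B} G still reaches {E,N} ∋ E.
size 2: {B,N}, {B,R}, {B,T} …(+3); under {B,N} G still reaches {E} ∋ E.
G↔E cannot be blocked by any observed set — no back-door set.
{Q}: (i) intercepts every directed G→E path; (ii) no back-door G→{Q}; (iii) {G} blocks every back-door {Q}→E. Front-door holds.
P(E|do(G)) = Σ_{Q} P(Q|G) Σ_{G'} P(E|Q,G')P(G').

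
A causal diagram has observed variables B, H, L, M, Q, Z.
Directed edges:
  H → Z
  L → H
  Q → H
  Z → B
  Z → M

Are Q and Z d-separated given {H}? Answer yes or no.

Yes — Q ⊥ Z | {H}.

Bayes-Ball from Q | {H} reaches {L}.
Z ∉ reach(Q|{H}) ⇒ Q ⊥ Z | {H}.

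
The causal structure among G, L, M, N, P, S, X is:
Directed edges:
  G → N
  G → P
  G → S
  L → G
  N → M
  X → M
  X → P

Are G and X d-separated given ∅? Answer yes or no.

Yes — G ⊥ X | ∅.

Bayes-Ball from G | ∅ reaches {L,M,N,P,S}.
X ∉ reach(G|∅) ⇒ G ⊥ X | ∅.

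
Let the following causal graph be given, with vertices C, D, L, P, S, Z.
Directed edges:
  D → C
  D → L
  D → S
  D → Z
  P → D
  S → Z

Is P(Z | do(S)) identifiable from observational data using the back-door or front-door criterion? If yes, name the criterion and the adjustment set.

P(Z|do(S)): backdoor, adjust for {D}.

desc(S)\{S}={Z}; candidates ⊆ {C,D,L,P}.
size 0: {}; under {} S still reaches {C,D,L,P,Z} ∋ Z.
{D}: S⊥Z given {D} in G with S→· removed — back-door holds.
P(Z|do(S)) = Σ_{D} P(Z|S,D)·P(D).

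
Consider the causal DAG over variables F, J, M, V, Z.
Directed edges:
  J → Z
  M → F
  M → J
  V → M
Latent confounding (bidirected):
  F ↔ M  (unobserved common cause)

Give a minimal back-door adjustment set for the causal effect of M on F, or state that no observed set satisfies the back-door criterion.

desc(M)\{M}={F,J,Z}; candidates ⊆ {V}.
M↔F: latent back-door arc(s) into M.
size 0: {}; under {} M still reaches {F,V} ∋ F.
size 1: {V}; under {V} M still reaches {F} ∋ F.
M↔F cannot be blocked by any observed set — no back-door set.

M→F: no observed back-door set.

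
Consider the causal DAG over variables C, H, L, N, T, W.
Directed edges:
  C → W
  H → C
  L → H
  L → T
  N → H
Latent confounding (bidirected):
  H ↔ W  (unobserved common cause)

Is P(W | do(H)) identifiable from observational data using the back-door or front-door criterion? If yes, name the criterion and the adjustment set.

P(W|do(H)): frontdoor, adjust for {C}.

desc(H)\{H}={C,W}; candidates ⊆ {L,N,T}.
H↔W: latent back-door arc(s) into H.
size 0: {}; under {} H still reaches {L,N,T,W} ∋ W.
size 1: {L}, {N}, {T}; under {L} H still reaches {N,W} ∋ W.
size 2: {L,N}, {L,T}, {N,T}; under {L,N} H still reaches {W} ∋ W.
H↔W cannot be blocked by any observed set — no back-door set.
{C}: (i) intercepts every directed H→W path; (ii) no back-door H→{C}; (iii) {H} blocks every back-door {C}→W. Front-door holds.
P(W|do(H)) = Σ_{C} P(C|H) Σ_{H'} P(W|C,H')P(H').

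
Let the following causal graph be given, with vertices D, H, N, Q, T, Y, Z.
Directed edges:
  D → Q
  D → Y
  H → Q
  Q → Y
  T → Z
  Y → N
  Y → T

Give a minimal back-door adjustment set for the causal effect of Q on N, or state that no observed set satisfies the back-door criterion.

Q→N: minimal back-door set {D}.

desc(Q)\{Q}={N,T,Y,Z}; candidates ⊆ {D,H}.
size 0: {}; under {} Q still reaches {D,H,N,T,Y,Z} ∋ N.
{D}: Q⊥N given {D} in G with Q→· removed — back-door holds.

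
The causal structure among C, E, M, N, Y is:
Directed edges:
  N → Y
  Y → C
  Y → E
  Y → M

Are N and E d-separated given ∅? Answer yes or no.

No — N and E are d-connected given ∅.

Bayes-Ball from N | ∅ reaches {C,E,M,Y}.
E ∈ reach(N|∅) ⇒ N ⊥̸ E | ∅.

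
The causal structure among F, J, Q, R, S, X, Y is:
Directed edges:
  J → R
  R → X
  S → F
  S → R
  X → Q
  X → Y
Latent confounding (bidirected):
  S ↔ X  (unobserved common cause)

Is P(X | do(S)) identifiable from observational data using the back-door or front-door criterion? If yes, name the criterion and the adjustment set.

desc(S)\{S}={F,Q,R,X,Y}; candidates ⊆ {J}.
S↔X: latent back-door arc(s) into S.
size 0: {}; under {} S still reaches {Q,X,Y} ∋ X.
size 1: {J}; under {J} S still reaches {Q,X,Y} ∋ X.
S↔X cannot be blocked by any observed set — no back-door set.
{R}: (i) intercepts every directed S→X path; (ii) no back-door S→{R}; (iii) {S} blocks every back-door {R}→X. Front-door holds.
P(X|do(S)) = Σ_{R} P(R|S) Σ_{S'} P(X|R,S')P(S').

P(X|do(S)): frontdoor, adjust for {R}.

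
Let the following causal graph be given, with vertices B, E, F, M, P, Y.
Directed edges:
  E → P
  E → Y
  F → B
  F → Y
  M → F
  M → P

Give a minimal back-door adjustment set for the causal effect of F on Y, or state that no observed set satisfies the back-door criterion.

F→Y: minimal back-door set ∅.

desc(F)\{F}={B,Y}; candidates ⊆ {E,M,P}.
∅: F⊥Y given ∅ in G with F→· removed — back-door holds.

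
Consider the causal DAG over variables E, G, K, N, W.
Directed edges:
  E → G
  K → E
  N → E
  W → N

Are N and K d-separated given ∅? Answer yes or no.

Bayes-Ball from N | ∅ reaches {E,G,W}.
K ∉ reach(N|∅) ⇒ N ⊥ K | ∅.

Yes — N ⊥ K | ∅.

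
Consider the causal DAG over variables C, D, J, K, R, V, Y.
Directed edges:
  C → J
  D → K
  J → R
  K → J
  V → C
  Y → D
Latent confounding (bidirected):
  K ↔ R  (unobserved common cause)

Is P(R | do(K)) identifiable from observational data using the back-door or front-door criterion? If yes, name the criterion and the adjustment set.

P(R|do(K)): frontdoor, adjust for {J}.

desc(K)\{K}={J,R}; candidates ⊆ {C,D,V,Y}.
K↔R: latent back-door arc(s) into K.
size 0: {}; under {} K still reaches {D,R,Y} ∋ R.
size 1: {C}, {D}, {V} …(+1); under {C} K still reaches {D,R,Y} ∋ R.
size 2: {C,D}, {C,V}, {C,Y} …(+3); under {C,D} K still reaches {R} ∋ R.
K↔R cannot be blocked by any observed set — no back-door set.
{J}: (i) intercepts every directed K→R path; (ii) no back-door K→{J}; (iii) {K} blocks every back-door {J}→R. Front-door holds.
P(R|do(K)) = Σ_{J} P(J|K) Σ_{K'} P(R|J,K')P(K').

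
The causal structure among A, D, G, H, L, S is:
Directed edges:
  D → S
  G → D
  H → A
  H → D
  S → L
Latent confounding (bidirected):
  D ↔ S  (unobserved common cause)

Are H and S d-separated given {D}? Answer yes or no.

No — H and S are d-connected given {D}.

Bayes-Ball from H | {D} reaches {A,G,L,S}.
S ∈ reach(H|{D}) ⇒ H ⊥̸ S | {D}.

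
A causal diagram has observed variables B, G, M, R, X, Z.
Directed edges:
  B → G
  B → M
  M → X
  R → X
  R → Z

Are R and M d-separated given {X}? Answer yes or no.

No — R and M are d-connected given {X}.

Bayes-Ball from R | {X} reaches {B,G,M,Z}.
M ∈ reach(R|{X}) ⇒ R ⊥̸ M | {X}.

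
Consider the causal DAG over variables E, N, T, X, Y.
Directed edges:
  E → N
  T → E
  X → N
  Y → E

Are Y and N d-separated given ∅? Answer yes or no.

Bayes-Ball from Y | ∅ reaches {E,N}.
N ∈ reach(Y|∅) ⇒ Y ⊥̸ N | ∅.

No — Y and N are d-connected given ∅.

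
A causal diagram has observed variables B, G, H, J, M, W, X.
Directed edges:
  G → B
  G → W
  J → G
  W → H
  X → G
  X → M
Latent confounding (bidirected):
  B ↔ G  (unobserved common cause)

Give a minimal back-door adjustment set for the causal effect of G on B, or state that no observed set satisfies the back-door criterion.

G→B: no observed back-door set.

desc(G)\{G}={B,H,W}; candidates ⊆ {J,M,X}.
G↔B: latent back-door arc(s) into G.
size 0: {}; under {} G still reaches {B,J,M,X} ∋ B.
size 1: {J}, {M}, {X}; under {J} G still reaches {B,M,X} ∋ B.
size 2: {J,M}, {J,X}, {M,X}; under {J,M} G still reaches {B,X} ∋ B.
G↔B cannot be blocked by any observed set — no back-door set.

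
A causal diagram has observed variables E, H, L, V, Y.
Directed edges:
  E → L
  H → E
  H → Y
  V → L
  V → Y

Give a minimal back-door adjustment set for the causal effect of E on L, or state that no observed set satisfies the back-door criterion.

E→L: minimal back-door set ∅.

desc(E)\{E}={L}; candidates ⊆ {H,V,Y}.
∅: E⊥L given ∅ in G with E→· removed — back-door holds.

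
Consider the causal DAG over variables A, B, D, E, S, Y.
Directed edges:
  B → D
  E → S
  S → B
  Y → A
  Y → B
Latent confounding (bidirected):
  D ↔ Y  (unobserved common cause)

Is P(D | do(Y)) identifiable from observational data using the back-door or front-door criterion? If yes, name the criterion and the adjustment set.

desc(Y)\{Y}={A,B,D}; candidates ⊆ {E,S}.
Y↔D: latent back-door arc(s) into Y.
size 0: {}; under {} Y still reaches {D} ∋ D.
size 1: {E}, {S}; under {E} Y still reaches {D} ∋ D.
size 2: {E,S}; under {E,S} Y still reaches {D} ∋ D.
Y↔D cannot be blocked by any observed set — no back-door set.
{B}: (i) intercepts every directed Y→D path; (ii) no back-door Y→{B}; (iii) {Y} blocks every back-door {B}→D. Front-door holds.
P(D|do(Y)) = Σ_{B} P(B|Y) Σ_{Y'} P(D|B,Y')P(Y').

P(D|do(Y)): frontdoor, adjust for {B}.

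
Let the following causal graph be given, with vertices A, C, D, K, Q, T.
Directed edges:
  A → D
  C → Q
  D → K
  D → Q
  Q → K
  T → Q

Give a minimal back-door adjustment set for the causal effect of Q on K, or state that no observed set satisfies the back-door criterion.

desc(Q)\{Q}={K}; candidates ⊆ {A,C,D,T}.
size 0: {}; under {} Q still reaches {A,C,D,K,T} ∋ K.
{D}: Q⊥K given {D} in G with Q→· removed — back-door holds.

Q→K: minimal back-door set {D}.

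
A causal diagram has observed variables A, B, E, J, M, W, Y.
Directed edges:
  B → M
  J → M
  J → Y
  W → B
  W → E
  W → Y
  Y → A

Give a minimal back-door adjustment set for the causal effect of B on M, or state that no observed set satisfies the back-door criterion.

desc(B)\{B}={M}; candidates ⊆ {A,E,J,W,Y}.
∅: B⊥M given ∅ in G with B→· removed — back-door holds.

B→M: minimal back-door set ∅.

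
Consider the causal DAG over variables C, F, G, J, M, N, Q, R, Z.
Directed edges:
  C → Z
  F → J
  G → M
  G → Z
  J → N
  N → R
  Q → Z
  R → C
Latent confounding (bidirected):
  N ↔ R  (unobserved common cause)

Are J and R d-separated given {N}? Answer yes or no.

Bayes-Ball from J | {N} reaches {C,F,R,Z}.
R ∈ reach(J|{N}) ⇒ J ⊥̸ R | {N}.

No — J and R are d-connected given {N}.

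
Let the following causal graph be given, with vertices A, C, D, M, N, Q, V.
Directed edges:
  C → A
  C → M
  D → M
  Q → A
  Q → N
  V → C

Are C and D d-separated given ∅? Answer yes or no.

Bayes-Ball from C | ∅ reaches {A,M,V}.
D ∉ reach(C|∅) ⇒ C ⊥ D | ∅.

Yes — C ⊥ D | ∅.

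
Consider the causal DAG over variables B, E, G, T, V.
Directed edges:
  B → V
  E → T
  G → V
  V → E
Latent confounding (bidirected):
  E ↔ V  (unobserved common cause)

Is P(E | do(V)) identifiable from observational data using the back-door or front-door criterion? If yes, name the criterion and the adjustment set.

P(E|do(V)): not identifiable (no BD/FD set).

desc(V)\{V}={E,T}; candidates ⊆ {B,G}.
V↔E: latent back-door arc(s) into V.
size 0: {}; under {} V still reaches {B,E,G,T} ∋ E.
size 1: {B}, {G}; under {B} V still reaches {E,G,T} ∋ E.
size 2: {B,G}; under {B,G} V still reaches {E,T} ∋ E.
V↔E cannot be blocked by any observed set — no back-door set.
No mediator lies on a directed V→…→E path.
Neither criterion identifies P(E|do(V)) in this graph.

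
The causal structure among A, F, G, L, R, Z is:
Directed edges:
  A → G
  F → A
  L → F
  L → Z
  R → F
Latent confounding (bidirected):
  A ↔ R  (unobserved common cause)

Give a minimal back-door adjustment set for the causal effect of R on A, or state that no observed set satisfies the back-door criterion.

desc(R)\{R}={A,F,G}; candidates ⊆ {L,Z}.
R↔A: latent back-door arc(s) into R.
size 0: {}; under {} R still reaches {A,G} ∋ A.
size 1: {L}, {Z}; under {L} R still reaches {A,G} ∋ A.
size 2: {L,Z}; under {L,Z} R still reaches {A,G} ∋ A.
R↔A cannot be blocked by any observed set — no back-door set.

R→A: no observed back-door set.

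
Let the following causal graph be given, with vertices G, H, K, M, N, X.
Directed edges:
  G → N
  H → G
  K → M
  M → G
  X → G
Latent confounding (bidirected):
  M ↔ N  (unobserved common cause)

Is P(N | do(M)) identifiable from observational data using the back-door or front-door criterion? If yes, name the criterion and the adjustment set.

P(N|do(M)): frontdoor, adjust for {G}.

desc(M)\{M}={G,N}; candidates ⊆ {H,K,X}.
M↔N: latent back-door arc(s) into M.
size 0: {}; under {} M still reaches {K,N} ∋ N.
size 1: {H}, {K}, {X}; under {H} M still reaches {K,N} ∋ N.
size 2: {H,K}, {H,X}, {K,X}; under {H,K} M still reaches {N} ∋ N.
M↔N cannot be blocked by any observed set — no back-door set.
{G}: (i) intercepts every directed M→N path; (ii) no back-door M→{G}; (iii) {M} blocks every back-door {G}→N. Front-door holds.
P(N|do(M)) = Σ_{G} P(G|M) Σ_{M'} P(N|G,M')P(M').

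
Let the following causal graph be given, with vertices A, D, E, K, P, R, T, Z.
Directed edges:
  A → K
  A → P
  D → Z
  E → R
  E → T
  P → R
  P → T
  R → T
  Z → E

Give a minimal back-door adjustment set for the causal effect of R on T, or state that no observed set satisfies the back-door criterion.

R→T: minimal back-door set {E, P}.

desc(R)\{R}={T}; candidates ⊆ {A,D,E,K,P,Z}.
size 0: {}; under {} R still reaches {A,D,E,K,P,T,Z} ∋ T.
size 1: {A}, {D}, {E} …(+3); under {A} R still reaches {D,E,P,T,Z} ∋ T.
{E,P}: R⊥T given {E,P} in G with R→· removed — back-door holds.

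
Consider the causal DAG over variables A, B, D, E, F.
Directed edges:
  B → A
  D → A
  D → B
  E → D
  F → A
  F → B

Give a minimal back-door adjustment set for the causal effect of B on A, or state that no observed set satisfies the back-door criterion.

desc(B)\{B}={A}; candidates ⊆ {D,E,F}.
size 0: {}; under {} B still reaches {A,D,E,F} ∋ A.
size 1: {D}, {E}, {F}; under {D} B still reaches {A,F} ∋ A.
{D,F}: B⊥A given {D,F} in G with B→· removed — back-door holds.

B→A: minimal back-door set {D, F}.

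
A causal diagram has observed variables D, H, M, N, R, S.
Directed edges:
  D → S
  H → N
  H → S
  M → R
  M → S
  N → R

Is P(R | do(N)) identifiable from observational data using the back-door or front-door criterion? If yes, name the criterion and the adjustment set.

P(R|do(N)): backdoor, adjust for ∅.

desc(N)\{N}={R}; candidates ⊆ {D,H,M,S}.
∅: N⊥R given ∅ in G with N→· removed — back-door holds.
P(R|do(N)) = P(R|N) — no adjustment needed.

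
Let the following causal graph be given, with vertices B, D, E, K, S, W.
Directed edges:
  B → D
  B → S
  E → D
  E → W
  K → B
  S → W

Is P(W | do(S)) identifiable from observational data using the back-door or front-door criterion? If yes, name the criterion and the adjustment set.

P(W|do(S)): backdoor, adjust for ∅.

desc(S)\{S}={W}; candidates ⊆ {B,D,E,K}.
∅: S⊥W given ∅ in G with S→· removed — back-door holds.
P(W|do(S)) = P(W|S) — no adjustment needed.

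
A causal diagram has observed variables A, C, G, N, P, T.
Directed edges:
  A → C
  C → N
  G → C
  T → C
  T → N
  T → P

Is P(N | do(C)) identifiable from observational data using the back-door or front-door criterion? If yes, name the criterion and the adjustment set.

P(N|do(C)): backdoor, adjust for {T}.

desc(C)\{C}={N}; candidates ⊆ {A,G,P,T}.
size 0: {}; under {} C still reaches {A,G,N,P,T} ∋ N.
{T}: C⊥N given {T} in G with C→· removed — back-door holds.
P(N|do(C)) = Σ_{T} P(N|C,T)·P(T).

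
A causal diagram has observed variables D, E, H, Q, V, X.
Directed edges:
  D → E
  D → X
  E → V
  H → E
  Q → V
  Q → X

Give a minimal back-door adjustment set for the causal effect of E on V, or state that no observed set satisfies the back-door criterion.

E→V: minimal back-door set ∅.

desc(E)\{E}={V}; candidates ⊆ {D,H,Q,X}.
∅: E⊥V given ∅ in G with E→· removed — back-door holds.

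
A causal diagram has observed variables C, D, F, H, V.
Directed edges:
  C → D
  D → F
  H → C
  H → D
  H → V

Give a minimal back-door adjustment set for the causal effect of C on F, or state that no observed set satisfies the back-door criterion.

C→F: minimal back-door set {H}.

desc(C)\{C}={D,F}; candidates ⊆ {H,V}.
size 0: {}; under {} C still reaches {D,F,H,V} ∋ F.
{H}: C⊥F given {H} in G with C→· removed — back-door holds.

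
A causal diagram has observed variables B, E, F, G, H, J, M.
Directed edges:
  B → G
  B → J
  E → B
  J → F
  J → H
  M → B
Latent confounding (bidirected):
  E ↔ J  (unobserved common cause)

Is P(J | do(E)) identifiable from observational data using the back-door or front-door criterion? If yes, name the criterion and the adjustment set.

desc(E)\{E}={B,F,G,H,J}; candidates ⊆ {M}.
E↔J: latent back-door arc(s) into E.
size 0: {}; under {} E still reaches {F,H,J} ∋ J.
size 1: {M}; under {M} E still reaches {F,H,J} ∋ J.
E↔J cannot be blocked by any observed set — no back-door set.
{B}: (i) intercepts every directed E→J path; (ii) no back-door E→{B}; (iii) {E} blocks every back-door {B}→J. Front-door holds.
P(J|do(E)) = Σ_{B} P(B|E) Σ_{E'} P(J|B,E')P(E').

P(J|do(E)): frontdoor, adjust for {B}.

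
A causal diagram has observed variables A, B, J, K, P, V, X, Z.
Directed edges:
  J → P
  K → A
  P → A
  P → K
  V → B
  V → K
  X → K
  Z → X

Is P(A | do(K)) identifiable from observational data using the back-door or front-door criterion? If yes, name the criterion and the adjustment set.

desc(K)\{K}={A}; candidates ⊆ {B,J,P,V,X,Z}.
size 0: {}; under {} K still reaches {A,B,J,P,V,X,Z} ∋ A.
{P}: K⊥A given {P} in G with K→· removed — back-door holds.
P(A|do(K)) = Σ_{P} P(A|K,P)·P(P).

P(A|do(K)): backdoor, adjust for {P}.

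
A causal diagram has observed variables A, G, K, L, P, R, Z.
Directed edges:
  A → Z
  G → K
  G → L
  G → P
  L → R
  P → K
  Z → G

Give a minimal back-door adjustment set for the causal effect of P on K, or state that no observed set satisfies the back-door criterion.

P→K: minimal back-door set {G}.

desc(P)\{P}={K}; candidates ⊆ {A,G,L,R,Z}.
size 0: {}; under {} P still reaches {A,G,K,L,R,Z} ∋ K.
{G}: P⊥K given {G} in G with P→· removed — back-door holds.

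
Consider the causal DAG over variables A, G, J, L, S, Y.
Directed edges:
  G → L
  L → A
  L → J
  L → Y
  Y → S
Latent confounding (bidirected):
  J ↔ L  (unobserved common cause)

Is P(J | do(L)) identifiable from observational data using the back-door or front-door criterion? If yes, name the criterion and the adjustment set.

desc(L)\{L}={A,J,S,Y}; candidates ⊆ {G}.
L↔J: latent back-door arc(s) into L.
size 0: {}; under {} L still reaches {G,J} ∋ J.
size 1: {G}; under {G} L still reaches {J} ∋ J.
L↔J cannot be blocked by any observed set — no back-door set.
No mediator lies on a directed L→…→J path.
Neither criterion identifies P(J|do(L)) in this graph.

P(J|do(L)): not identifiable (no BD/FD set).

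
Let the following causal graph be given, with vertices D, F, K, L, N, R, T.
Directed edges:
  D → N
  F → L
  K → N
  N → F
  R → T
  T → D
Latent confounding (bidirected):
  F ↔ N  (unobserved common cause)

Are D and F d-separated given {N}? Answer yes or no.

No — D and F are d-connected given {N}.

Bayes-Ball from D | {N} reaches {F,K,L,R,T}.
F ∈ reach(D|{N}) ⇒ D ⊥̸ F | {N}.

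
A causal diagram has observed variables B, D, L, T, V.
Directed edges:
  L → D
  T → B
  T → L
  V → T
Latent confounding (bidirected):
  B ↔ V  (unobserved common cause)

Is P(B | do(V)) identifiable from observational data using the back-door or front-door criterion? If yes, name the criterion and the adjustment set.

P(B|do(V)): frontdoor, adjust for {T}.

desc(V)\{V}={B,D,L,T}; candidates ⊆ {—}.
V↔B: latent back-door arc(s) into V.
size 0: {}; under {} V still reaches {B} ∋ B.
V↔B cannot be blocked by any observed set — no back-door set.
{T}: (i) intercepts every directed V→B path; (ii) no back-door V→{T}; (iii) {V} blocks every back-door {T}→B. Front-door holds.
P(B|do(V)) = Σ_{T} P(T|V) Σ_{V'} P(B|T,V')P(V').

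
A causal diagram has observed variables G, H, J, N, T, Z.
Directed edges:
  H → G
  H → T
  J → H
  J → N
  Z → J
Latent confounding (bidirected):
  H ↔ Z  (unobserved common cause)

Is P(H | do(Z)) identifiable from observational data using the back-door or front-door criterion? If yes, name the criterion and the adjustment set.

desc(Z)\{Z}={G,H,J,N,T}; candidates ⊆ {—}.
Z↔H: latent back-door arc(s) into Z.
size 0: {}; under {} Z still reaches {G,H,T} ∋ H.
Z↔H cannot be blocked by any observed set — no back-door set.
{J}: (i) intercepts every directed Z→H path; (ii) no back-door Z→{J}; (iii) {Z} blocks every back-door {J}→H. Front-door holds.
P(H|do(Z)) = Σ_{J} P(J|Z) Σ_{Z'} P(H|J,Z')P(Z').

P(H|do(Z)): frontdoor, adjust for {J}.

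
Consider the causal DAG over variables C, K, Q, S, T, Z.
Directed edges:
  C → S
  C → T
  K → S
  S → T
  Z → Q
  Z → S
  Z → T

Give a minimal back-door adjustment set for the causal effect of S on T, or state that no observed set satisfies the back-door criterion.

S→T: minimal back-door set {C, Z}.

desc(S)\{S}={T}; candidates ⊆ {C,K,Q,Z}.
size 0: {}; under {} S still reaches {C,K,Q,T,Z} ∋ T.
size 1: {C}, {K}, {Q} …(+1); under {C} S still reaches {K,Q,T,Z} ∋ T.
{C,Z}: S⊥T given {C,Z} in G with S→· removed — back-door holds.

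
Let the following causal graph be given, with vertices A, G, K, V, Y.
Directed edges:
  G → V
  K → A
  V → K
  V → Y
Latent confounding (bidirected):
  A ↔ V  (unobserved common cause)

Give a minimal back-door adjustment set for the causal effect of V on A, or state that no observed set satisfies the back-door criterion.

V→A: no observed back-door set.

desc(V)\{V}={A,K,Y}; candidates ⊆ {G}.
V↔A: latent back-door arc(s) into V.
size 0: {}; under {} V still reaches {A,G} ∋ A.
size 1: {G}; under {G} V still reaches {A} ∋ A.
V↔A cannot be blocked by any observed set — no back-door set.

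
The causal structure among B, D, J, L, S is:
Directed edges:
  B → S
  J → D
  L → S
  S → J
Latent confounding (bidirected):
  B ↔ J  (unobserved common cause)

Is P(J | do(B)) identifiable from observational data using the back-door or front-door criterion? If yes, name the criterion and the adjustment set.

P(J|do(B)): frontdoor, adjust for {S}.

desc(B)\{B}={D,J,S}; candidates ⊆ {L}.
B↔J: latent back-door arc(s) into B.
size 0: {}; under {} B still reaches {D,J} ∋ J.
size 1: {L}; under {L} B still reaches {D,J} ∋ J.
B↔J cannot be blocked by any observed set — no back-door set.
{S}: (i) intercepts every directed B→J path; (ii) no back-door B→{S}; (iii) {B} blocks every back-door {S}→J. Front-door holds.
P(J|do(B)) = Σ_{S} P(S|B) Σ_{B'} P(J|S,B')P(B').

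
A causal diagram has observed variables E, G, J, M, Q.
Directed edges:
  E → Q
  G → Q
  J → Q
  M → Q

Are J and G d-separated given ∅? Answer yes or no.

Bayes-Ball from J | ∅ reaches {Q}.
G ∉ reach(J|∅) ⇒ J ⊥ G | ∅.

Yes — J ⊥ G | ∅.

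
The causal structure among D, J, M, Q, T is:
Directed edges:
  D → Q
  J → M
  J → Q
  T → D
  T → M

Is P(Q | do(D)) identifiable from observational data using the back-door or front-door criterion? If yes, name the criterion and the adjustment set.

P(Q|do(D)): backdoor, adjust for ∅.

desc(D)\{D}={Q}; candidates ⊆ {J,M,T}.
∅: D⊥Q given ∅ in G with D→· removed — back-door holds.
P(Q|do(D)) = P(Q|D) — no adjustment needed.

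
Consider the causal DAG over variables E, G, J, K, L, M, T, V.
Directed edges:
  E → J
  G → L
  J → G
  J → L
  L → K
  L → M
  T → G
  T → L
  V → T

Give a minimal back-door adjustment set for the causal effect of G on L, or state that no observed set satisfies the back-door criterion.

desc(G)\{G}={K,L,M}; candidates ⊆ {E,J,T,V}.
size 0: {}; under {} G still reaches {E,J,K,L,M,T,V} ∋ L.
size 1: {E}, {J}, {T} …(+1); under {E} G still reaches {J,K,L,M,T,V} ∋ L.
{J,T}: G⊥L given {J,T} in G with G→· removed — back-door holds.

G→L: minimal back-door set {J, T}.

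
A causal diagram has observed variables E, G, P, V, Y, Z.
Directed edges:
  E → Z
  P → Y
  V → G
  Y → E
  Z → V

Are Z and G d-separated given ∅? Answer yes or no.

No — Z and G are d-connected given ∅.

Bayes-Ball from Z | ∅ reaches {E,G,P,V,Y}.
G ∈ reach(Z|∅) ⇒ Z ⊥̸ G | ∅.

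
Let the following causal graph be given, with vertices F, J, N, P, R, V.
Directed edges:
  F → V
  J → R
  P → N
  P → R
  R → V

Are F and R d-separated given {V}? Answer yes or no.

Bayes-Ball from F | {V} reaches {J,N,P,R}.
R ∈ reach(F|{V}) ⇒ F ⊥̸ R | {V}.

No — F and R are d-connected given {V}.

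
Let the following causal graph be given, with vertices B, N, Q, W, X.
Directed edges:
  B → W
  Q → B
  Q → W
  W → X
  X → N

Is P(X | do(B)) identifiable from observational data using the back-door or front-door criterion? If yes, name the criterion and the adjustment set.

desc(B)\{B}={N,W,X}; candidates ⊆ {Q}.
size 0: {}; under {} B still reaches {N,Q,W,X} ∋ X.
{Q}: B⊥X given {Q} in G with B→· removed — back-door holds.
P(X|do(B)) = Σ_{Q} P(X|B,Q)·P(Q).

P(X|do(B)): backdoor, adjust for {Q}.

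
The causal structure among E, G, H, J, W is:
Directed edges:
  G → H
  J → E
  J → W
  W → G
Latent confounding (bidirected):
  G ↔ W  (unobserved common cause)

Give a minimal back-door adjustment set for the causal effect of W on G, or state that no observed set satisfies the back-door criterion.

desc(W)\{W}={G,H}; candidates ⊆ {E,J}.
W↔G: latent back-door arc(s) into W.
size 0: {}; under {} W still reaches {E,G,H,J} ∋ G.
size 1: {E}, {J}; under {E} W still reaches {G,H,J} ∋ G.
size 2: {E,J}; under {E,J} W still reaches {G,H} ∋ G.
W↔G cannot be blocked by any observed set — no back-door set.

W→G: no observed back-door set.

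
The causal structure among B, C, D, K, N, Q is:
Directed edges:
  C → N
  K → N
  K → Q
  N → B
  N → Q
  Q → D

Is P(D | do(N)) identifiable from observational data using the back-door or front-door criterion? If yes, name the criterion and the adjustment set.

P(D|do(N)): backdoor, adjust for {K}.

desc(N)\{N}={B,D,Q}; candidates ⊆ {C,K}.
size 0: {}; under {} N still reaches {C,D,K,Q} ∋ D.
{K}: N⊥D given {K} in G with N→· removed — back-door holds.
P(D|do(N)) = Σ_{K} P(D|N,K)·P(K).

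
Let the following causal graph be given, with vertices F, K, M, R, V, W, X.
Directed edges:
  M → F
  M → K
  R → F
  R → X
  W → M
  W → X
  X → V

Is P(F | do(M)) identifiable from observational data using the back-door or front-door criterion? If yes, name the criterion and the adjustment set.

P(F|do(M)): backdoor, adjust for ∅.

desc(M)\{M}={F,K}; candidates ⊆ {R,V,W,X}.
∅: M⊥F given ∅ in G with M→· removed — back-door holds.
P(F|do(M)) = P(F|M) — no adjustment needed.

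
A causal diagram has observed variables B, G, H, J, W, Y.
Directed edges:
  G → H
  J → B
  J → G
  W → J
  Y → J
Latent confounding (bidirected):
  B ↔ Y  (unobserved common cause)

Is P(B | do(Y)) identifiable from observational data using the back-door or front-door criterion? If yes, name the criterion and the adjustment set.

P(B|do(Y)): frontdoor, adjust for {J}.

desc(Y)\{Y}={B,G,H,J}; candidates ⊆ {W}.
Y↔B: latent back-door arc(s) into Y.
size 0: {}; under {} Y still reaches {B} ∋ B.
size 1: {W}; under {W} Y still reaches {B} ∋ B.
Y↔B cannot be blocked by any observed set — no back-door set.
{J}: (i) intercepts every directed Y→B path; (ii) no back-door Y→{J}; (iii) {Y} blocks every back-door {J}→B. Front-door holds.
P(B|do(Y)) = Σ_{J} P(J|Y) Σ_{Y'} P(B|J,Y')P(Y').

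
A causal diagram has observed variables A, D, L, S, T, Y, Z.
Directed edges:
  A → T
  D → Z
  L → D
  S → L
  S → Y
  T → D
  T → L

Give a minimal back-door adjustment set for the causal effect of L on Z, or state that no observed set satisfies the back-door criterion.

desc(L)\{L}={D,Z}; candidates ⊆ {A,S,T,Y}.
size 0: {}; under {} L still reaches {A,D,S,T,Y,Z} ∋ Z.
{T}: L⊥Z given {T} in G with L→· removed — back-door holds.

L→Z: minimal back-door set {T}.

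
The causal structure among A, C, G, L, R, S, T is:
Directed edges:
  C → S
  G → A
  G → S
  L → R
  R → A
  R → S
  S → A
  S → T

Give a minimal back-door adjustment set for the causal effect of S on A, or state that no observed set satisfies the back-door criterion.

S→A: minimal back-door set {G, R}.

desc(S)\{S}={A,T}; candidates ⊆ {C,G,L,R}.
size 0: {}; under {} S still reaches {A,C,G,L,R} ∋ A.
size 1: {C}, {G}, {L} …(+1); under {C} S still reaches {A,G,L,R} ∋ A.
{G,R}: S⊥A given {G,R} in G with S→· removed — back-door holds.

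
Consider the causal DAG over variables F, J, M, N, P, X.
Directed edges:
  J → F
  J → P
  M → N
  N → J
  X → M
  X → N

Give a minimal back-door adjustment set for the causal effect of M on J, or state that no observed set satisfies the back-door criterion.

desc(M)\{M}={F,J,N,P}; candidates ⊆ {X}.
size 0: {}; under {} M still reaches {F,J,N,P,X} ∋ J.
{X}: M⊥J given {X} in G with M→· removed — back-door holds.

M→J: minimal back-door set {X}.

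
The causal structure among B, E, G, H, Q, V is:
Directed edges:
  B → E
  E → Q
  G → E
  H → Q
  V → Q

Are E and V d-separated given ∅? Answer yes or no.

Yes — E ⊥ V | ∅.

Bayes-Ball from E | ∅ reaches {B,G,Q}.
V ∉ reach(E|∅) ⇒ E ⊥ V | ∅.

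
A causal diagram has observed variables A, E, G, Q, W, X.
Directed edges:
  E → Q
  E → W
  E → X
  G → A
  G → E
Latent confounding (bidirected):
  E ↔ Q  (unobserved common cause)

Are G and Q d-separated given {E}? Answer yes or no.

Bayes-Ball from G | {E} reaches {A,Q}.
Q ∈ reach(G|{E}) ⇒ G ⊥̸ Q | {E}.

No — G and Q are d-connected given {E}.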